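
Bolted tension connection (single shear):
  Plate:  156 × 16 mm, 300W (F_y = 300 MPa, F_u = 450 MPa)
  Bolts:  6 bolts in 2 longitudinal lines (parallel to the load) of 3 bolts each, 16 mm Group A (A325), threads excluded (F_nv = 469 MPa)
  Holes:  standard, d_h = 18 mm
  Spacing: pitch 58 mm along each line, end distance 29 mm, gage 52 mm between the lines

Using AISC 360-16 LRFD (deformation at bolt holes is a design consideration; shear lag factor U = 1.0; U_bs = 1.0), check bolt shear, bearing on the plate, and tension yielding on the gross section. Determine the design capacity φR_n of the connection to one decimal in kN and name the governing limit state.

424.3 kN (bolt shear governs)

Bolt shear: A_b = π(16)²/4 = 201.06 mm². φR_n = 0.75 × 469 × 201.06 × 6 × 1 = 424.3 kN.
Bearing (16 mm plate, F_u = 450 MPa): end bolts L_c = 29 − 18/2 = 20, R_n = min(1.2×20×16×450, 2.4×16×16×450) = 172.8 kN/bolt; interior L_c = 58 − 18 = 40, R_n = 276.48 kN/bolt. φR_n = 0.75 × (2×172.8 + 4×276.48) = 1088.6 kN.
Tension yield (gross): A_g = 156×16 = 2496 mm². φR_n = 0.90 × 300 × 2496 = 673.9 kN.
Governing: min(424.3, 1088.6, 673.9) = 424.3 kN → bolt shear.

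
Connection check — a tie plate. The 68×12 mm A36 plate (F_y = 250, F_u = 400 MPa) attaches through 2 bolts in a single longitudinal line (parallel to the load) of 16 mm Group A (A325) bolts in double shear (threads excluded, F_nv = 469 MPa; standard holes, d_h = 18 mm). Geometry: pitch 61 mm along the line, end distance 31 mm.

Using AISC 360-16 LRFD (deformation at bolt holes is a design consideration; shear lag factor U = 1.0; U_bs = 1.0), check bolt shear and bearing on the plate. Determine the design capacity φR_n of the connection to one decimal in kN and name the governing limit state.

Bolt shear: A_b = π(16)²/4 = 201.06 mm². φR_n = 0.75 × 469 × 201.06 × 2 × 2 = 282.9 kN.
Bearing (12 mm plate, F_u = 400 MPa): end bolts L_c = 31 − 18/2 = 22, R_n = min(1.2×22×12×400, 2.4×16×12×400) = 126.72 kN/bolt; interior L_c = 61 − 18 = 43, R_n = 184.32 kN/bolt. φR_n = 0.75 × (1×126.72 + 1×184.32) = 233.3 kN.
Governing: min(282.9, 233.3) = 233.3 kN → bearing.

233.3 kN (bearing governs)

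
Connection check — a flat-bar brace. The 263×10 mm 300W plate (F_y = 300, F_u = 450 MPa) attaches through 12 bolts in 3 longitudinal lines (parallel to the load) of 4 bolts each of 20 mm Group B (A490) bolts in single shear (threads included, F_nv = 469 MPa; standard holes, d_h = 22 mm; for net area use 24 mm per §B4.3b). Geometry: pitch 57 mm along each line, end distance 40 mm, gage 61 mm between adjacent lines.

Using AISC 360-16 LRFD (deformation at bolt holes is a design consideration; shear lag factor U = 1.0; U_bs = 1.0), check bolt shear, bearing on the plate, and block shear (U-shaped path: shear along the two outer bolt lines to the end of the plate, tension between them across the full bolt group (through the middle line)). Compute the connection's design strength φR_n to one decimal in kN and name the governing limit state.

764.1 kN (block shear governs)

Bolt shear: A_b = π(20)²/4 = 314.16 mm². φR_n = 0.75 × 469 × 314.16 × 12 × 1 = 1326.1 kN.
Bearing (10 mm plate, F_u = 450 MPa): end bolts L_c = 40 − 22/2 = 29, R_n = min(1.2×29×10×450, 2.4×20×10×450) = 156.6 kN/bolt; interior L_c = 57 − 22 = 35, R_n = 189 kN/bolt. φR_n = 0.75 × (3×156.6 + 9×189) = 1628.1 kN.
Block shear: shear path 2×[40+3×57] = 2×211 mm, A_gv = 4220, A_nv = 2×(211 − 3.5×24)×10 = 2540 mm²; tension across gage: (122 − 2×24)×10 = 740 mm². R_n = min(0.6×450×2540, 0.6×300×4220) + 1.0×450×740 = min(685.8, 759.6) + 333 = 1018.8 kN. φR_n = 0.75 × 1018.8 = 764.1 kN.
Governing: min(1326.1, 1628.1, 764.1) = 764.1 kN → block shear.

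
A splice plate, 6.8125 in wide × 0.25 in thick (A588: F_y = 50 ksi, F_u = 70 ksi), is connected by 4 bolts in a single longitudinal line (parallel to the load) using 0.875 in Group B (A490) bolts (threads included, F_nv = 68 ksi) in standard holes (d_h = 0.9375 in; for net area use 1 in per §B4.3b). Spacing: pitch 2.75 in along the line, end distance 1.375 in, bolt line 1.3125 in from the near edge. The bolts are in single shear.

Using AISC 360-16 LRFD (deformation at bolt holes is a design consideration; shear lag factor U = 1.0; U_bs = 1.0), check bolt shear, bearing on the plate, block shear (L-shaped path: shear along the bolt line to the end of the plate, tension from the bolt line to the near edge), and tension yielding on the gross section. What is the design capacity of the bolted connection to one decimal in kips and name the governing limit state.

58.9 kips (block shear governs)

Bolt shear: A_b = π(0.875)²/4 = 0.60132 in². φR_n = 0.75 × 68 × 0.60132 × 4 × 1 = 122.7 kips.
Bearing (0.25 in plate, F_u = 70 ksi): end bolts L_c = 1.375 − 0.9375/2 = 0.90625, R_n = min(1.2×0.90625×0.25×70, 2.4×0.875×0.25×70) = 19.031 kips/bolt; interior L_c = 2.75 − 0.9375 = 1.8125, R_n = 36.75 kips/bolt. φR_n = 0.75 × (1×19.031 + 3×36.75) = 97.0 kips.
Block shear: shear path 1×[1.375+3×2.75] = 1×9.625 in, A_gv = 2.4063, A_nv = 1×(9.625 − 3.5×1)×0.25 = 1.5313 in²; tension to near edge: (1.3125 − 0.5×1)×0.25 = 0.20313 in². R_n = min(0.6×70×1.5313, 0.6×50×2.4063) + 1.0×70×0.20313 = min(64.315, 72.189) + 14.219 = 78.534 kips. φR_n = 0.75 × 78.534 = 58.9 kips.
Tension yield (gross): A_g = 6.8125×0.25 = 1.7031 in². φR_n = 0.90 × 50 × 1.7031 = 76.6 kips.
Governing: min(122.7, 97.0, 58.9, 76.6) = 58.9 kips → block shear.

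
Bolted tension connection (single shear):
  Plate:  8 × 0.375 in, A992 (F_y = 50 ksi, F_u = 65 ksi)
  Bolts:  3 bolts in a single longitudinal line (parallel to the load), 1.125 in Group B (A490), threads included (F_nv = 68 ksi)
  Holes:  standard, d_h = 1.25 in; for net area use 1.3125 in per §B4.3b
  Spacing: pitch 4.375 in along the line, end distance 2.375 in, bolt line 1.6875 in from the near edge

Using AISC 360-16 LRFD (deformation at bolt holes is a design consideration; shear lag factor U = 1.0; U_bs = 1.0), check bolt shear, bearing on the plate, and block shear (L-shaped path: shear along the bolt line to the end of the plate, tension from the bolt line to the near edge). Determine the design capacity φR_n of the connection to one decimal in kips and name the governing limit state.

Bolt shear: A_b = π(1.125)²/4 = 0.99402 in². φR_n = 0.75 × 68 × 0.99402 × 3 × 1 = 152.1 kips.
Bearing (0.375 in plate, F_u = 65 ksi): end bolts L_c = 2.375 − 1.25/2 = 1.75, R_n = min(1.2×1.75×0.375×65, 2.4×1.125×0.375×65) = 51.188 kips/bolt; interior L_c = 4.375 − 1.25 = 3.125, R_n = 65.813 kips/bolt. φR_n = 0.75 × (1×51.188 + 2×65.813) = 137.1 kips.
Block shear: shear path 1×[2.375+2×4.375] = 1×11.125 in, A_gv = 4.1719, A_nv = 1×(11.125 − 2.5×1.3125)×0.375 = 2.9414 in²; tension to near edge: (1.6875 − 0.5×1.3125)×0.375 = 0.38672 in². R_n = min(0.6×65×2.9414, 0.6×50×4.1719) + 1.0×65×0.38672 = min(114.71, 125.16) + 25.137 = 139.85 kips. φR_n = 0.75 × 139.85 = 104.9 kips.
Governing: min(152.1, 137.1, 104.9) = 104.9 kips → block shear.

104.9 kips (block shear governs)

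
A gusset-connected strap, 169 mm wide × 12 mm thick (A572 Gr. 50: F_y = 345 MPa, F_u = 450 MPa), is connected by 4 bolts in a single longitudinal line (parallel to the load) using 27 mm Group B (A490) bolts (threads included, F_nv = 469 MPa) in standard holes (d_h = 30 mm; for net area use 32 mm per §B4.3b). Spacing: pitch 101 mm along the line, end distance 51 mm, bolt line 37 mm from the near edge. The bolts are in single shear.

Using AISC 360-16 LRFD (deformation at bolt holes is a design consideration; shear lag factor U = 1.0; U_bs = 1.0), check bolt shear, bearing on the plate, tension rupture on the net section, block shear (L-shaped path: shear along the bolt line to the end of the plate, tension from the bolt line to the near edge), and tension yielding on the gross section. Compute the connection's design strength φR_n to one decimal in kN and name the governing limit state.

554.9 kN (net-section rupture governs)

Bolt shear: A_b = π(27)²/4 = 572.56 mm². φR_n = 0.75 × 469 × 572.56 × 4 × 1 = 805.6 kN.
Bearing (12 mm plate, F_u = 450 MPa): end bolts L_c = 51 − 30/2 = 36, R_n = min(1.2×36×12×450, 2.4×27×12×450) = 233.28 kN/bolt; interior L_c = 101 − 30 = 71, R_n = 349.92 kN/bolt. φR_n = 0.75 × (1×233.28 + 3×349.92) = 962.3 kN.
Tension rupture (net): A_n = (169 − 1×32)×12 = 1644 mm² (U = 1.0, A_e = A_n). φR_n = 0.75 × 450 × 1644 = 554.9 kN.
Block shear: shear path 1×[51+3×101] = 1×354 mm, A_gv = 4248, A_nv = 1×(354 − 3.5×32)×12 = 2904 mm²; tension to near edge: (37 − 0.5×32)×12 = 252 mm². R_n = min(0.6×450×2904, 0.6×345×4248) + 1.0×450×252 = min(784.08, 879.34) + 113.4 = 897.48 kN. φR_n = 0.75 × 897.48 = 673.1 kN.
Tension yield (gross): A_g = 169×12 = 2028 mm². φR_n = 0.90 × 345 × 2028 = 629.7 kN.
Governing: min(805.6, 962.3, 554.9, 673.1, 629.7) = 554.9 kN → net-section rupture.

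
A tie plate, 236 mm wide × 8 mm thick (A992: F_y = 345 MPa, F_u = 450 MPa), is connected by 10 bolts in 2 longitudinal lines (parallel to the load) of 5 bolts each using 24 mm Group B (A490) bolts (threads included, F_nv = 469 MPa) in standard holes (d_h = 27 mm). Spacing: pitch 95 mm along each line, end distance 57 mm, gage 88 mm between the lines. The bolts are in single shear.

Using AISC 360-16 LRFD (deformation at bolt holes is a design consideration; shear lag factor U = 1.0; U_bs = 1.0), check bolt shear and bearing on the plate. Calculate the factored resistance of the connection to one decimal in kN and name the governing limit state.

1526.0 kN (bearing governs)

Bolt shear: A_b = π(24)²/4 = 452.39 mm². φR_n = 0.75 × 469 × 452.39 × 10 × 1 = 1591.3 kN.
Bearing (8 mm plate, F_u = 450 MPa): end bolts L_c = 57 − 27/2 = 43.5, R_n = min(1.2×43.5×8×450, 2.4×24×8×450) = 187.92 kN/bolt; interior L_c = 95 − 27 = 68, R_n = 207.36 kN/bolt. φR_n = 0.75 × (2×187.92 + 8×207.36) = 1526.0 kN.
Governing: min(1591.3, 1526.0) = 1526.0 kN → bearing.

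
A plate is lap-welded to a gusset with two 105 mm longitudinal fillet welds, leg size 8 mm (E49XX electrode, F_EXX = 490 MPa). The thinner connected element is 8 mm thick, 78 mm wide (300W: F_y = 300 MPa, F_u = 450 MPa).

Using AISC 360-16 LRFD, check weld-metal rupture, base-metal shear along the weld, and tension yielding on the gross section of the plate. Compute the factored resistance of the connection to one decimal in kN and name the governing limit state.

168.5 kN (gross-section yield governs)

Weld metal: throat = 0.707×8 = 5.656 mm, L = 2×105 = 210 mm. φR_n = 0.75 × 0.6 × 490 × 5.656 × 210 = 261.9 kN.
Base metal shear (8 mm plate): yield φR_n = 1.0×0.6×300×8×210 = 302.4 kN; rupture φR_n = 0.75×0.6×450×8×210 = 340.2 kN; take 302.4 kN (yield).
Tension yield (gross): A_g = 78×8 = 624 mm². φR_n = 0.90 × 300 × 624 = 168.5 kN.
Governing: min(261.9, 302.4, 168.5) = 168.5 kN → gross-section yield.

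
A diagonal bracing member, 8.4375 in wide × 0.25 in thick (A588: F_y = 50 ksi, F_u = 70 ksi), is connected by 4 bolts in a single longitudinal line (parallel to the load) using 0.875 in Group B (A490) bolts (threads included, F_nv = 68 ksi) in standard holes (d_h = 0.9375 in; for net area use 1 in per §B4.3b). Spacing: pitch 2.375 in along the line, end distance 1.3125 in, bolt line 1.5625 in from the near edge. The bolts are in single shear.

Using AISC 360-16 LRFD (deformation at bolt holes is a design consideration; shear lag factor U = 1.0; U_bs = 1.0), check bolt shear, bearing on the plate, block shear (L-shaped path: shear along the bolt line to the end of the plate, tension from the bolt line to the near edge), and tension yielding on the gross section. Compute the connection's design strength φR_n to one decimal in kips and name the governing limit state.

Bolt shear: A_b = π(0.875)²/4 = 0.60132 in². φR_n = 0.75 × 68 × 0.60132 × 4 × 1 = 122.7 kips.
Bearing (0.25 in plate, F_u = 70 ksi): end bolts L_c = 1.3125 − 0.9375/2 = 0.84375, R_n = min(1.2×0.84375×0.25×70, 2.4×0.875×0.25×70) = 17.719 kips/bolt; interior L_c = 2.375 − 0.9375 = 1.4375, R_n = 30.188 kips/bolt. φR_n = 0.75 × (1×17.719 + 3×30.188) = 81.2 kips.
Block shear: shear path 1×[1.3125+3×2.375] = 1×8.4375 in, A_gv = 2.1094, A_nv = 1×(8.4375 − 3.5×1)×0.25 = 1.2344 in²; tension to near edge: (1.5625 − 0.5×1)×0.25 = 0.26563 in². R_n = min(0.6×70×1.2344, 0.6×50×2.1094) + 1.0×70×0.26563 = min(51.845, 63.282) + 18.594 = 70.439 kips. φR_n = 0.75 × 70.439 = 52.8 kips.
Tension yield (gross): A_g = 8.4375×0.25 = 2.1094 in². φR_n = 0.90 × 50 × 2.1094 = 94.9 kips.
Governing: min(122.7, 81.2, 52.8, 94.9) = 52.8 kips → block shear.

52.8 kips (block shear governs)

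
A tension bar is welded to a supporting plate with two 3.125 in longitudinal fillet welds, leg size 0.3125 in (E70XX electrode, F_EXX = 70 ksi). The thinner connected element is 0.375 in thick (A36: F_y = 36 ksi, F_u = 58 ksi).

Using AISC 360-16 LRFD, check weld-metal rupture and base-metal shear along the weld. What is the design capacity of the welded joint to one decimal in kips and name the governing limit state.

43.5 kips (weld metal governs)

Weld metal: throat = 0.707×0.3125 = 0.22094 in, L = 2×3.125 = 6.25 in. φR_n = 0.75 × 0.6 × 70 × 0.22094 × 6.25 = 43.5 kips.
Base metal shear (0.375 in plate): yield φR_n = 1.0×0.6×36×0.375×6.25 = 50.6 kips; rupture φR_n = 0.75×0.6×58×0.375×6.25 = 61.2 kips; take 50.6 kips (yield).
Governing: min(43.5, 50.6) = 43.5 kips → weld metal.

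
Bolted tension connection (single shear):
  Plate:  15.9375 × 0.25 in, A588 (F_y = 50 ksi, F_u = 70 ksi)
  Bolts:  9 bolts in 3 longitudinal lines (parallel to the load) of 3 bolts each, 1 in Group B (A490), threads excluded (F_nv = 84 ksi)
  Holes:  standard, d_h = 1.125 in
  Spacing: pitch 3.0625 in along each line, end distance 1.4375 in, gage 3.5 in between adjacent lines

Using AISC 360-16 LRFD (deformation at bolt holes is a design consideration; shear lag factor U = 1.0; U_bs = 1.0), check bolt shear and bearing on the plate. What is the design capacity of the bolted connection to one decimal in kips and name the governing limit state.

Bolt shear: A_b = π(1)²/4 = 0.7854 in². φR_n = 0.75 × 84 × 0.7854 × 9 × 1 = 445.3 kips.
Bearing (0.25 in plate, F_u = 70 ksi): end bolts L_c = 1.4375 − 1.125/2 = 0.875, R_n = min(1.2×0.875×0.25×70, 2.4×1×0.25×70) = 18.375 kips/bolt; interior L_c = 3.0625 − 1.125 = 1.9375, R_n = 40.688 kips/bolt. φR_n = 0.75 × (3×18.375 + 6×40.688) = 224.4 kips.
Governing: min(445.3, 224.4) = 224.4 kips → bearing.

224.4 kips (bearing governs)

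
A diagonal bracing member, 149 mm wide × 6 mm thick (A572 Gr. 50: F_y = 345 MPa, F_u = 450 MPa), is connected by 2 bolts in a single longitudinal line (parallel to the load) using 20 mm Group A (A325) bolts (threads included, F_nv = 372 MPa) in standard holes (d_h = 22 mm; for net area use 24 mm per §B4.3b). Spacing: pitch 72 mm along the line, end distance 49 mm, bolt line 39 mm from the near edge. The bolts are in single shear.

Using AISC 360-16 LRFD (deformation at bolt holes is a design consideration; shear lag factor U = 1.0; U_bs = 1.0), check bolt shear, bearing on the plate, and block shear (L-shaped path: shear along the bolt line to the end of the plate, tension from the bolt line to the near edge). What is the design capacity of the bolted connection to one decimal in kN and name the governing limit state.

158.0 kN (block shear governs)

Bolt shear: A_b = π(20)²/4 = 314.16 mm². φR_n = 0.75 × 372 × 314.16 × 2 × 1 = 175.3 kN.
Bearing (6 mm plate, F_u = 450 MPa): end bolts L_c = 49 − 22/2 = 38, R_n = min(1.2×38×6×450, 2.4×20×6×450) = 123.12 kN/bolt; interior L_c = 72 − 22 = 50, R_n = 129.6 kN/bolt. φR_n = 0.75 × (1×123.12 + 1×129.6) = 189.5 kN.
Block shear: shear path 1×[49+1×72] = 1×121 mm, A_gv = 726, A_nv = 1×(121 − 1.5×24)×6 = 510 mm²; tension to near edge: (39 − 0.5×24)×6 = 162 mm². R_n = min(0.6×450×510, 0.6×345×726) + 1.0×450×162 = min(137.7, 150.28) + 72.9 = 210.6 kN. φR_n = 0.75 × 210.6 = 158.0 kN.
Governing: min(175.3, 189.5, 158.0) = 158.0 kN → block shear.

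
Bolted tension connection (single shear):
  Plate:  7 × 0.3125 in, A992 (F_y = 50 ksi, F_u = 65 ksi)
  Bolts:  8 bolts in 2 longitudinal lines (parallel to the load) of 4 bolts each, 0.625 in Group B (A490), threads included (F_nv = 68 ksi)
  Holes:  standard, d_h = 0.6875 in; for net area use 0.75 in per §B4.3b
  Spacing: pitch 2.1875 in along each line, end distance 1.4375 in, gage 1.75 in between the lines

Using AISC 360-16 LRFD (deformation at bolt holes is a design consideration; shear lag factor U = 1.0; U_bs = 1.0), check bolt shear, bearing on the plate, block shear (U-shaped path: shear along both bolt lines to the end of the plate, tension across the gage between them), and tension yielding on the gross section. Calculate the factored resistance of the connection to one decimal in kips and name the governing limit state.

Bolt shear: A_b = π(0.625)²/4 = 0.3068 in². φR_n = 0.75 × 68 × 0.3068 × 8 × 1 = 125.2 kips.
Bearing (0.3125 in plate, F_u = 65 ksi): end bolts L_c = 1.4375 − 0.6875/2 = 1.09375, R_n = min(1.2×1.09375×0.3125×65, 2.4×0.625×0.3125×65) = 26.66 kips/bolt; interior L_c = 2.1875 − 0.6875 = 1.5, R_n = 30.469 kips/bolt. φR_n = 0.75 × (2×26.66 + 6×30.469) = 177.1 kips.
Block shear: shear path 2×[1.4375+3×2.1875] = 2×8 in, A_gv = 5, A_nv = 2×(8 − 3.5×0.75)×0.3125 = 3.3594 in²; tension across gage: (1.75 − 1×0.75)×0.3125 = 0.3125 in². R_n = min(0.6×65×3.3594, 0.6×50×5) + 1.0×65×0.3125 = min(131.02, 150) + 20.313 = 151.33 kips. φR_n = 0.75 × 151.33 = 113.5 kips.
Tension yield (gross): A_g = 7×0.3125 = 2.1875 in². φR_n = 0.90 × 50 × 2.1875 = 98.4 kips.
Governing: min(125.2, 177.1, 113.5, 98.4) = 98.4 kips → gross-section yield.

98.4 kips (gross-section yield governs)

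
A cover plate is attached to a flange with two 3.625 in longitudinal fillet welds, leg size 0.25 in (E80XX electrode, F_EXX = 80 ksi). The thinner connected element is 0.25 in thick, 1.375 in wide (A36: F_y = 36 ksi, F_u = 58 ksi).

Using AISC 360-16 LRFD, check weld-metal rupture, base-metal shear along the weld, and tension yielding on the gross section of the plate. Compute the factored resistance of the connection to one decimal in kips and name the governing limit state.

11.1 kips (gross-section yield governs)

Weld metal: throat = 0.707×0.25 = 0.17675 in, L = 2×3.625 = 7.25 in. φR_n = 0.75 × 0.6 × 80 × 0.17675 × 7.25 = 46.1 kips.
Base metal shear (0.25 in plate): yield φR_n = 1.0×0.6×36×0.25×7.25 = 39.2 kips; rupture φR_n = 0.75×0.6×58×0.25×7.25 = 47.3 kips; take 39.2 kips (yield).
Tension yield (gross): A_g = 1.375×0.25 = 0.34375 in². φR_n = 0.90 × 36 × 0.34375 = 11.1 kips.
Governing: min(46.1, 39.2, 11.1) = 11.1 kips → gross-section yield.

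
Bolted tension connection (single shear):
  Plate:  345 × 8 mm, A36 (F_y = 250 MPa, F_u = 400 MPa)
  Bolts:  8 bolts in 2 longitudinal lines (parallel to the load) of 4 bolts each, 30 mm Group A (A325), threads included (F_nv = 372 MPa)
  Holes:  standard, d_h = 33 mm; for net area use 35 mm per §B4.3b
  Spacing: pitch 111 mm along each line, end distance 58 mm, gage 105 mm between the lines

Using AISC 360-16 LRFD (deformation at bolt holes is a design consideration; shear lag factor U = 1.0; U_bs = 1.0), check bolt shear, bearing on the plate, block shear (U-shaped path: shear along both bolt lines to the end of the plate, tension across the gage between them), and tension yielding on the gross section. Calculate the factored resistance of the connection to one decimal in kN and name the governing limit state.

621.0 kN (gross-section yield governs)

Bolt shear: A_b = π(30)²/4 = 706.86 mm². φR_n = 0.75 × 372 × 706.86 × 8 × 1 = 1577.7 kN.
Bearing (8 mm plate, F_u = 400 MPa): end bolts L_c = 58 − 33/2 = 41.5, R_n = min(1.2×41.5×8×400, 2.4×30×8×400) = 159.36 kN/bolt; interior L_c = 111 − 33 = 78, R_n = 230.4 kN/bolt. φR_n = 0.75 × (2×159.36 + 6×230.4) = 1275.8 kN.
Block shear: shear path 2×[58+3×111] = 2×391 mm, A_gv = 6256, A_nv = 2×(391 − 3.5×35)×8 = 4296 mm²; tension across gage: (105 − 1×35)×8 = 560 mm². R_n = min(0.6×400×4296, 0.6×250×6256) + 1.0×400×560 = min(1031, 938.4) + 224 = 1162.4 kN. φR_n = 0.75 × 1162.4 = 871.8 kN.
Tension yield (gross): A_g = 345×8 = 2760 mm². φR_n = 0.90 × 250 × 2760 = 621.0 kN.
Governing: min(1577.7, 1275.8, 871.8, 621.0) = 621.0 kN → gross-section yield.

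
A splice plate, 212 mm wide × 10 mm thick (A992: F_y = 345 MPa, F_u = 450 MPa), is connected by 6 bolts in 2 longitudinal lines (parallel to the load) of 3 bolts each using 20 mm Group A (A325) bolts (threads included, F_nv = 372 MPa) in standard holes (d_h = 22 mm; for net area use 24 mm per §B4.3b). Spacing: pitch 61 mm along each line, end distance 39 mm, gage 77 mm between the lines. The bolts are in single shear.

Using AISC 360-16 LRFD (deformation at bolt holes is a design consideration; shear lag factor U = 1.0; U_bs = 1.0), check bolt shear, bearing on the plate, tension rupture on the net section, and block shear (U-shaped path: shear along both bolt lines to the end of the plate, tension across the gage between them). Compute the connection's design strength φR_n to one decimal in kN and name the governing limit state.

525.9 kN (bolt shear governs)

Bolt shear: A_b = π(20)²/4 = 314.16 mm². φR_n = 0.75 × 372 × 314.16 × 6 × 1 = 525.9 kN.
Bearing (10 mm plate, F_u = 450 MPa): end bolts L_c = 39 − 22/2 = 28, R_n = min(1.2×28×10×450, 2.4×20×10×450) = 151.2 kN/bolt; interior L_c = 61 − 22 = 39, R_n = 210.6 kN/bolt. φR_n = 0.75 × (2×151.2 + 4×210.6) = 858.6 kN.
Tension rupture (net): A_n = (212 − 2×24)×10 = 1640 mm² (U = 1.0, A_e = A_n). φR_n = 0.75 × 450 × 1640 = 553.5 kN.
Block shear: shear path 2×[39+2×61] = 2×161 mm, A_gv = 3220, A_nv = 2×(161 − 2.5×24)×10 = 2020 mm²; tension across gage: (77 − 1×24)×10 = 530 mm². R_n = min(0.6×450×2020, 0.6×345×3220) + 1.0×450×530 = min(545.4, 666.54) + 238.5 = 783.9 kN. φR_n = 0.75 × 783.9 = 587.9 kN.
Governing: min(525.9, 858.6, 553.5, 587.9) = 525.9 kN → bolt shear.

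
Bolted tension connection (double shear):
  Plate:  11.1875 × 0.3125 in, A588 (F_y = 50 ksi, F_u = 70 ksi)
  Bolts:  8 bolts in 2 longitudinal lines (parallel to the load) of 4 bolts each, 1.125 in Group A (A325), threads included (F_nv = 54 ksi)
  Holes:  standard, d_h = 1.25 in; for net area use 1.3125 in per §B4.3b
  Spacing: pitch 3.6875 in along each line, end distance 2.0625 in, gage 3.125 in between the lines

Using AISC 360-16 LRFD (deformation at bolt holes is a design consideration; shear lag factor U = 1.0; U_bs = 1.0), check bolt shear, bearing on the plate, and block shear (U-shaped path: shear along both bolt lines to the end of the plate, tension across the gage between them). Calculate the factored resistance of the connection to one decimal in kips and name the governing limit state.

197.7 kips (block shear governs)

Bolt shear: A_b = π(1.125)²/4 = 0.99402 in². φR_n = 0.75 × 54 × 0.99402 × 8 × 2 = 644.1 kips.
Bearing (0.3125 in plate, F_u = 70 ksi): end bolts L_c = 2.0625 − 1.25/2 = 1.4375, R_n = min(1.2×1.4375×0.3125×70, 2.4×1.125×0.3125×70) = 37.734 kips/bolt; interior L_c = 3.6875 − 1.25 = 2.4375, R_n = 59.063 kips/bolt. φR_n = 0.75 × (2×37.734 + 6×59.063) = 322.4 kips.
Block shear: shear path 2×[2.0625+3×3.6875] = 2×13.125 in, A_gv = 8.2031, A_nv = 2×(13.125 − 3.5×1.3125)×0.3125 = 5.332 in²; tension across gage: (3.125 − 1×1.3125)×0.3125 = 0.56641 in². R_n = min(0.6×70×5.332, 0.6×50×8.2031) + 1.0×70×0.56641 = min(223.94, 246.09) + 39.649 = 263.59 kips. φR_n = 0.75 × 263.59 = 197.7 kips.
Governing: min(644.1, 322.4, 197.7) = 197.7 kips → block shear.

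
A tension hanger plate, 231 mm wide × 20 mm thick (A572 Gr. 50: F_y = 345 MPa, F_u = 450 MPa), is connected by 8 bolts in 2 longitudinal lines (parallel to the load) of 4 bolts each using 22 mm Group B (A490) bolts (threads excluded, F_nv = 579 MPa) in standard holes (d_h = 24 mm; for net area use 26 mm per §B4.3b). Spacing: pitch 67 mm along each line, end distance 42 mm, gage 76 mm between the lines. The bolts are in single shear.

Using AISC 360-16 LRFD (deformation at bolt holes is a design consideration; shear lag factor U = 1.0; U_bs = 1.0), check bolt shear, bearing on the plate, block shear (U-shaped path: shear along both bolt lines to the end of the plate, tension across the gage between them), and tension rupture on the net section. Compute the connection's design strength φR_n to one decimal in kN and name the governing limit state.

Bolt shear: A_b = π(22)²/4 = 380.13 mm². φR_n = 0.75 × 579 × 380.13 × 8 × 1 = 1320.6 kN.
Bearing (20 mm plate, F_u = 450 MPa): end bolts L_c = 42 − 24/2 = 30, R_n = min(1.2×30×20×450, 2.4×22×20×450) = 324 kN/bolt; interior L_c = 67 − 24 = 43, R_n = 464.4 kN/bolt. φR_n = 0.75 × (2×324 + 6×464.4) = 2575.8 kN.
Block shear: shear path 2×[42+3×67] = 2×243 mm, A_gv = 9720, A_nv = 2×(243 − 3.5×26)×20 = 6080 mm²; tension across gage: (76 − 1×26)×20 = 1000 mm². R_n = min(0.6×450×6080, 0.6×345×9720) + 1.0×450×1000 = min(1641.6, 2012) + 450 = 2091.6 kN. φR_n = 0.75 × 2091.6 = 1568.7 kN.
Tension rupture (net): A_n = (231 − 2×26)×20 = 3580 mm² (U = 1.0, A_e = A_n). φR_n = 0.75 × 450 × 3580 = 1208.3 kN.
Governing: min(1320.6, 2575.8, 1568.7, 1208.3) = 1208.3 kN → net-section rupture.

1208.3 kN (net-section rupture governs)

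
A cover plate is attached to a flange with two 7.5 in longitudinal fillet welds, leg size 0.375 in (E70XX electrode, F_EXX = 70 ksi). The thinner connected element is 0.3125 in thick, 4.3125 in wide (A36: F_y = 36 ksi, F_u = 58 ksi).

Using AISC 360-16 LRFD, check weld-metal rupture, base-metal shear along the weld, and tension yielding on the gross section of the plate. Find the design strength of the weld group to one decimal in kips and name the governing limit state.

43.7 kips (gross-section yield governs)

Weld metal: throat = 0.707×0.375 = 0.26513 in, L = 2×7.5 = 15 in. φR_n = 0.75 × 0.6 × 70 × 0.26513 × 15 = 125.3 kips.
Base metal shear (0.3125 in plate): yield φR_n = 1.0×0.6×36×0.3125×15 = 101.3 kips; rupture φR_n = 0.75×0.6×58×0.3125×15 = 122.3 kips; take 101.3 kips (yield).
Tension yield (gross): A_g = 4.3125×0.3125 = 1.3477 in². φR_n = 0.90 × 36 × 1.3477 = 43.7 kips.
Governing: min(125.3, 101.3, 43.7) = 43.7 kips → gross-section yield.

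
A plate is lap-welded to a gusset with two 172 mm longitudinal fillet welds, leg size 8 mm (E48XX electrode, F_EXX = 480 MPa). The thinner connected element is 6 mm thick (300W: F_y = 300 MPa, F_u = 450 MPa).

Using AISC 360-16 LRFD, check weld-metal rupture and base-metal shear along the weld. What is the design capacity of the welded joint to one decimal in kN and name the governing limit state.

371.5 kN (base-metal shear governs)

Weld metal: throat = 0.707×8 = 5.656 mm, L = 2×172 = 344 mm. φR_n = 0.75 × 0.6 × 480 × 5.656 × 344 = 420.3 kN.
Base metal shear (6 mm plate): yield φR_n = 1.0×0.6×300×6×344 = 371.5 kN; rupture φR_n = 0.75×0.6×450×6×344 = 418.0 kN; take 371.5 kN (yield).
Governing: min(420.3, 371.5) = 371.5 kN → base-metal shear.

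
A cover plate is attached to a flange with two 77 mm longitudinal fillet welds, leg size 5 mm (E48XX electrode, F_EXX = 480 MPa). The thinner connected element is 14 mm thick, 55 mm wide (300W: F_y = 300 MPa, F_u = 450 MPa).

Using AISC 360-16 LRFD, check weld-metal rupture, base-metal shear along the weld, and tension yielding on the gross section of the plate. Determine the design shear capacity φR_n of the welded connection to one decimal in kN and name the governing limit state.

Weld metal: throat = 0.707×5 = 3.535 mm, L = 2×77 = 154 mm. φR_n = 0.75 × 0.6 × 480 × 3.535 × 154 = 117.6 kN.
Base metal shear (14 mm plate): yield φR_n = 1.0×0.6×300×14×154 = 388.1 kN; rupture φR_n = 0.75×0.6×450×14×154 = 436.6 kN; take 388.1 kN (yield).
Tension yield (gross): A_g = 55×14 = 770 mm². φR_n = 0.90 × 300 × 770 = 207.9 kN.
Governing: min(117.6, 388.1, 207.9) = 117.6 kN → weld metal.

117.6 kN (weld metal governs)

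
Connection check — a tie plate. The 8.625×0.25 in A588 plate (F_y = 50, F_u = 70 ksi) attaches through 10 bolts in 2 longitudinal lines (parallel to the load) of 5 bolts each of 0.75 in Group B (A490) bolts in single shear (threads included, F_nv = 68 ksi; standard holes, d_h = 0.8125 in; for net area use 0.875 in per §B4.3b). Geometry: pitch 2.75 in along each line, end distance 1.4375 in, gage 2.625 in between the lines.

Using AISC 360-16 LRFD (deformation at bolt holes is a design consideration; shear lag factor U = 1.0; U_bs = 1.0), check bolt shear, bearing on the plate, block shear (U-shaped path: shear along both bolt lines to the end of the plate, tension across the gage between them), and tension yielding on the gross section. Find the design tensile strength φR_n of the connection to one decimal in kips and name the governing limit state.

97.0 kips (gross-section yield governs)

Bolt shear: A_b = π(0.75)²/4 = 0.44179 in². φR_n = 0.75 × 68 × 0.44179 × 10 × 1 = 225.3 kips.
Bearing (0.25 in plate, F_u = 70 ksi): end bolts L_c = 1.4375 − 0.8125/2 = 1.03125, R_n = min(1.2×1.03125×0.25×70, 2.4×0.75×0.25×70) = 21.656 kips/bolt; interior L_c = 2.75 − 0.8125 = 1.9375, R_n = 31.5 kips/bolt. φR_n = 0.75 × (2×21.656 + 8×31.5) = 221.5 kips.
Block shear: shear path 2×[1.4375+4×2.75] = 2×12.4375 in, A_gv = 6.2188, A_nv = 2×(12.4375 − 4.5×0.875)×0.25 = 4.25 in²; tension across gage: (2.625 − 1×0.875)×0.25 = 0.4375 in². R_n = min(0.6×70×4.25, 0.6×50×6.2188) + 1.0×70×0.4375 = min(178.5, 186.56) + 30.625 = 209.13 kips. φR_n = 0.75 × 209.13 = 156.8 kips.
Tension yield (gross): A_g = 8.625×0.25 = 2.1563 in². φR_n = 0.90 × 50 × 2.1563 = 97.0 kips.
Governing: min(225.3, 221.5, 156.8, 97.0) = 97.0 kips → gross-section yield.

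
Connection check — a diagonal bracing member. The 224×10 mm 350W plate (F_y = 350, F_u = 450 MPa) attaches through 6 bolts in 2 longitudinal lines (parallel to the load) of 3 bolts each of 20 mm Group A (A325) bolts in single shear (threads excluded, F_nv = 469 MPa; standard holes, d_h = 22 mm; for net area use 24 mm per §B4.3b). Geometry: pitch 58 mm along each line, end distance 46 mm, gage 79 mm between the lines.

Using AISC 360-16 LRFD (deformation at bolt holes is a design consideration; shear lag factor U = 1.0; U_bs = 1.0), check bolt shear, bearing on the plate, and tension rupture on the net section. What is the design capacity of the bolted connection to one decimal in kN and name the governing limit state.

Bolt shear: A_b = π(20)²/4 = 314.16 mm². φR_n = 0.75 × 469 × 314.16 × 6 × 1 = 663.0 kN.
Bearing (10 mm plate, F_u = 450 MPa): end bolts L_c = 46 − 22/2 = 35, R_n = min(1.2×35×10×450, 2.4×20×10×450) = 189 kN/bolt; interior L_c = 58 − 22 = 36, R_n = 194.4 kN/bolt. φR_n = 0.75 × (2×189 + 4×194.4) = 866.7 kN.
Tension rupture (net): A_n = (224 − 2×24)×10 = 1760 mm² (U = 1.0, A_e = A_n). φR_n = 0.75 × 450 × 1760 = 594.0 kN.
Governing: min(663.0, 866.7, 594.0) = 594.0 kN → net-section rupture.

594.0 kN (net-section rupture governs)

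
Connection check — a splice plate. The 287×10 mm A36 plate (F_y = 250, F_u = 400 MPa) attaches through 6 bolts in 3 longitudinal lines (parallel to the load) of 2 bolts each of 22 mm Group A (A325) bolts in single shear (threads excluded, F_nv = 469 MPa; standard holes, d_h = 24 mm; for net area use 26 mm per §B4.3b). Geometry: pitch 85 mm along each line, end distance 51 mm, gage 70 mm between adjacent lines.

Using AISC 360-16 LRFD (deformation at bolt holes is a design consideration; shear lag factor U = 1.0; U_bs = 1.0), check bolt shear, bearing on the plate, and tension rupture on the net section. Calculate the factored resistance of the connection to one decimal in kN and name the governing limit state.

627.0 kN (net-section rupture governs)

Bolt shear: A_b = π(22)²/4 = 380.13 mm². φR_n = 0.75 × 469 × 380.13 × 6 × 1 = 802.3 kN.
Bearing (10 mm plate, F_u = 400 MPa): end bolts L_c = 51 − 24/2 = 39, R_n = min(1.2×39×10×400, 2.4×22×10×400) = 187.2 kN/bolt; interior L_c = 85 − 24 = 61, R_n = 211.2 kN/bolt. φR_n = 0.75 × (3×187.2 + 3×211.2) = 896.4 kN.
Tension rupture (net): A_n = (287 − 3×26)×10 = 2090 mm² (U = 1.0, A_e = A_n). φR_n = 0.75 × 400 × 2090 = 627.0 kN.
Governing: min(802.3, 896.4, 627.0) = 627.0 kN → net-section rupture.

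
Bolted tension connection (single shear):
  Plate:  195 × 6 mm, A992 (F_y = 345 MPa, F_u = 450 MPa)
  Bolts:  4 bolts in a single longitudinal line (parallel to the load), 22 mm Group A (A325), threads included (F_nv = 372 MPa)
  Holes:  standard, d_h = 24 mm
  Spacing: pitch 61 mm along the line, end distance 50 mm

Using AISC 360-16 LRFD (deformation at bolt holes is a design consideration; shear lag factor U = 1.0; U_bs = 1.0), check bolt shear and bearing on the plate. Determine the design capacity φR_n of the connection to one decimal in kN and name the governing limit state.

362.1 kN (bearing governs)

Bolt shear: A_b = π(22)²/4 = 380.13 mm². φR_n = 0.75 × 372 × 380.13 × 4 × 1 = 424.2 kN.
Bearing (6 mm plate, F_u = 450 MPa): end bolts L_c = 50 − 24/2 = 38, R_n = min(1.2×38×6×450, 2.4×22×6×450) = 123.12 kN/bolt; interior L_c = 61 − 24 = 37, R_n = 119.88 kN/bolt. φR_n = 0.75 × (1×123.12 + 3×119.88) = 362.1 kN.
Governing: min(424.2, 362.1) = 362.1 kN → bearing.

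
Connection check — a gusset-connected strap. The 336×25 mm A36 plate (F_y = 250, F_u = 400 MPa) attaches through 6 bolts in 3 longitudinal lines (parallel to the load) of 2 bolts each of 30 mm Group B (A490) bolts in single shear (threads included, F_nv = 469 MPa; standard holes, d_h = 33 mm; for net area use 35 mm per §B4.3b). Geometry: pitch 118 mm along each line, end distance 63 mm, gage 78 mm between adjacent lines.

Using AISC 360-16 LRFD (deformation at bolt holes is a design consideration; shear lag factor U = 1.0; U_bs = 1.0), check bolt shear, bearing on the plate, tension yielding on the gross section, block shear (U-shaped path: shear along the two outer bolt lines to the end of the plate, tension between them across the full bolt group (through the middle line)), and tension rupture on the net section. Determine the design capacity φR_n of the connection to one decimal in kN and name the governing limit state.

1491.8 kN (bolt shear governs)

Bolt shear: A_b = π(30)²/4 = 706.86 mm². φR_n = 0.75 × 469 × 706.86 × 6 × 1 = 1491.8 kN.
Bearing (25 mm plate, F_u = 400 MPa): end bolts L_c = 63 − 33/2 = 46.5, R_n = min(1.2×46.5×25×400, 2.4×30×25×400) = 558 kN/bolt; interior L_c = 118 − 33 = 85, R_n = 720 kN/bolt. φR_n = 0.75 × (3×558 + 3×720) = 2875.5 kN.
Tension yield (gross): A_g = 336×25 = 8400 mm². φR_n = 0.90 × 250 × 8400 = 1890.0 kN.
Block shear: shear path 2×[63+1×118] = 2×181 mm, A_gv = 9050, A_nv = 2×(181 − 1.5×35)×25 = 6425 mm²; tension across gage: (156 − 2×35)×25 = 2150 mm². R_n = min(0.6×400×6425, 0.6×250×9050) + 1.0×400×2150 = min(1542, 1357.5) + 860 = 2217.5 kN. φR_n = 0.75 × 2217.5 = 1663.1 kN.
Tension rupture (net): A_n = (336 − 3×35)×25 = 5775 mm² (U = 1.0, A_e = A_n). φR_n = 0.75 × 400 × 5775 = 1732.5 kN.
Governing: min(1491.8, 2875.5, 1890.0, 1663.1, 1732.5) = 1491.8 kN → bolt shear.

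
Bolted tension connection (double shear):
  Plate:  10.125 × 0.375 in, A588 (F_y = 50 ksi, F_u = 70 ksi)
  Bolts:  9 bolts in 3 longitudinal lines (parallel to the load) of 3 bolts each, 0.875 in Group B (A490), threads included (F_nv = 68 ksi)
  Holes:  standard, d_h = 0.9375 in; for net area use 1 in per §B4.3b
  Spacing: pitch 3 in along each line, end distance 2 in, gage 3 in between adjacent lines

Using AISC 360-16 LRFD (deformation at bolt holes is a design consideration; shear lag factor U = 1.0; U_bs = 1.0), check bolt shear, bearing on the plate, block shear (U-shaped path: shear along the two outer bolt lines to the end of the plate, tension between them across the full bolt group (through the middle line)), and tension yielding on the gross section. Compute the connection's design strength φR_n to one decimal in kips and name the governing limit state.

Bolt shear: A_b = π(0.875)²/4 = 0.60132 in². φR_n = 0.75 × 68 × 0.60132 × 9 × 2 = 552.0 kips.
Bearing (0.375 in plate, F_u = 70 ksi): end bolts L_c = 2 − 0.9375/2 = 1.53125, R_n = min(1.2×1.53125×0.375×70, 2.4×0.875×0.375×70) = 48.234 kips/bolt; interior L_c = 3 − 0.9375 = 2.0625, R_n = 55.125 kips/bolt. φR_n = 0.75 × (3×48.234 + 6×55.125) = 356.6 kips.
Block shear: shear path 2×[2+2×3] = 2×8 in, A_gv = 6, A_nv = 2×(8 − 2.5×1)×0.375 = 4.125 in²; tension across gage: (6 − 2×1)×0.375 = 1.5 in². R_n = min(0.6×70×4.125, 0.6×50×6) + 1.0×70×1.5 = min(173.25, 180) + 105 = 278.25 kips. φR_n = 0.75 × 278.25 = 208.7 kips.
Tension yield (gross): A_g = 10.125×0.375 = 3.7969 in². φR_n = 0.90 × 50 × 3.7969 = 170.9 kips.
Governing: min(552.0, 356.6, 208.7, 170.9) = 170.9 kips → gross-section yield.

170.9 kips (gross-section yield governs)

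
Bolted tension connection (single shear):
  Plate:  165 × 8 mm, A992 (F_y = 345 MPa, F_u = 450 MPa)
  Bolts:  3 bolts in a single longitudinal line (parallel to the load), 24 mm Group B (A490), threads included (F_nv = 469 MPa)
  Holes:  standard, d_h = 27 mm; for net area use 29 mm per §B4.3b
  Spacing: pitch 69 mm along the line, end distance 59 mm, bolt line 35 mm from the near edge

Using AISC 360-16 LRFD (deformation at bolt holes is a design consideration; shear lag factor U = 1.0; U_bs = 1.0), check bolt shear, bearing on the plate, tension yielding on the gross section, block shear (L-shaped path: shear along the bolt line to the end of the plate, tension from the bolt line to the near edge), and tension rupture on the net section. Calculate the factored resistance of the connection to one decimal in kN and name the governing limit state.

257.0 kN (block shear governs)

Bolt shear: A_b = π(24)²/4 = 452.39 mm². φR_n = 0.75 × 469 × 452.39 × 3 × 1 = 477.4 kN.
Bearing (8 mm plate, F_u = 450 MPa): end bolts L_c = 59 − 27/2 = 45.5, R_n = min(1.2×45.5×8×450, 2.4×24×8×450) = 196.56 kN/bolt; interior L_c = 69 − 27 = 42, R_n = 181.44 kN/bolt. φR_n = 0.75 × (1×196.56 + 2×181.44) = 419.6 kN.
Tension yield (gross): A_g = 165×8 = 1320 mm². φR_n = 0.90 × 345 × 1320 = 409.9 kN.
Block shear: shear path 1×[59+2×69] = 1×197 mm, A_gv = 1576, A_nv = 1×(197 − 2.5×29)×8 = 996 mm²; tension to near edge: (35 − 0.5×29)×8 = 164 mm². R_n = min(0.6×450×996, 0.6×345×1576) + 1.0×450×164 = min(268.92, 326.23) + 73.8 = 342.72 kN. φR_n = 0.75 × 342.72 = 257.0 kN.
Tension rupture (net): A_n = (165 − 1×29)×8 = 1088 mm² (U = 1.0, A_e = A_n). φR_n = 0.75 × 450 × 1088 = 367.2 kN.
Governing: min(477.4, 419.6, 409.9, 257.0, 367.2) = 257.0 kN → block shear.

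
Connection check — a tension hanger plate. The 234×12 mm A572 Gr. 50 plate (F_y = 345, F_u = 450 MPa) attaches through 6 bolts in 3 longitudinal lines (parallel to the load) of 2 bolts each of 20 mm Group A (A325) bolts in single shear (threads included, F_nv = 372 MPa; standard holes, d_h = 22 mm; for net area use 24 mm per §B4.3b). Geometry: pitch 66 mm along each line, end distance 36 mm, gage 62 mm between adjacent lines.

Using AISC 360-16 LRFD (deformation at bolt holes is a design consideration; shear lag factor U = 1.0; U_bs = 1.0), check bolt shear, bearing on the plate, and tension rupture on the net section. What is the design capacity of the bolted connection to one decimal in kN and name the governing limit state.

Bolt shear: A_b = π(20)²/4 = 314.16 mm². φR_n = 0.75 × 372 × 314.16 × 6 × 1 = 525.9 kN.
Bearing (12 mm plate, F_u = 450 MPa): end bolts L_c = 36 − 22/2 = 25, R_n = min(1.2×25×12×450, 2.4×20×12×450) = 162 kN/bolt; interior L_c = 66 − 22 = 44, R_n = 259.2 kN/bolt. φR_n = 0.75 × (3×162 + 3×259.2) = 947.7 kN.
Tension rupture (net): A_n = (234 − 3×24)×12 = 1944 mm² (U = 1.0, A_e = A_n). φR_n = 0.75 × 450 × 1944 = 656.1 kN.
Governing: min(525.9, 947.7, 656.1) = 525.9 kN → bolt shear.

525.9 kN (bolt shear governs)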